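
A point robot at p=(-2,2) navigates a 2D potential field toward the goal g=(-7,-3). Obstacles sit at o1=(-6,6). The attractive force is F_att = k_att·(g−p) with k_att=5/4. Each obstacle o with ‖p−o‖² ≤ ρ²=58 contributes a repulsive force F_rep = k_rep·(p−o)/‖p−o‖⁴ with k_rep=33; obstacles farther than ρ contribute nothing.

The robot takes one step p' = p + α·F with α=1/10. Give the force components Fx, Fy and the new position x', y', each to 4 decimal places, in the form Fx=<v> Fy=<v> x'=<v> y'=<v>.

F_att = 5/4·(g−p) = 5/4·(-5,-5) = (-6.2500,-6.2500)
o1: d²=32 ≤ ρ²=58; F_rep = 33·(4,-4)/32² = (0.1289,-0.1289)
F = F_att + ΣF_rep = (-6.1211,-6.3789)
p' = p + 1/10·F = (-2.6121,1.3621)

Fx=-6.1211 Fy=-6.3789 x'=-2.6121 y'=1.3621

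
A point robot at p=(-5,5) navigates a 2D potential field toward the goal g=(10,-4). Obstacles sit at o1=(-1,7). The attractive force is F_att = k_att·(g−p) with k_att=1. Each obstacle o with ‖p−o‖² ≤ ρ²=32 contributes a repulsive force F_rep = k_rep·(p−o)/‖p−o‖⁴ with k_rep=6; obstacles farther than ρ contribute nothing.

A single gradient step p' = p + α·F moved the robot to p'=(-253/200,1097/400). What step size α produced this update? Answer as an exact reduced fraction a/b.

F_att = 1·(g−p) = 1·(15,-9) = (15.0000,-9.0000)
o1: d²=20 ≤ ρ²=32; F_rep = 6·(-4,-2)/20² = (-0.0600,-0.0300)
F = F_att + ΣF_rep = (14.9400,-9.0300)
Δp = p'−p = (3.7350,-2.2575); α = Δx/Fx = (747/200) / (747/50) = 1/4
check: Δy/Fy = (-903/400) / (-903/100) = 1/4 ✓

α = 1/4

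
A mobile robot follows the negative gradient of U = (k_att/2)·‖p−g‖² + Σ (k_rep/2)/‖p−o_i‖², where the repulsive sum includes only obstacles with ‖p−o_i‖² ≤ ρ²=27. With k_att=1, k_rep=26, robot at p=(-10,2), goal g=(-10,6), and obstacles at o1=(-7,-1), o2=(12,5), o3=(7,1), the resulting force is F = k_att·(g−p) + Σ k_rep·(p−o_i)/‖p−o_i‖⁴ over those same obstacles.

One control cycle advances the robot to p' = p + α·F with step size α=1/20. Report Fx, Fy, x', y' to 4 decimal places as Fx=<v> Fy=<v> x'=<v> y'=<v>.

Fx=-0.2407 Fy=4.2407 x'=-10.0120 y'=2.2120

F_att = 1·(g−p) = 1·(0,4) = (0.0000,4.0000)
o1: d²=18 ≤ ρ²=27; F_rep = 26·(-3,3)/18² = (-0.2407,0.2407)
o2: d²=493 > ρ²=27 → inactive
o3: d²=290 > ρ²=27 → inactive
F = F_att + ΣF_rep = (-0.2407,4.2407)
p' = p + 1/20·F = (-10.0120,2.2120)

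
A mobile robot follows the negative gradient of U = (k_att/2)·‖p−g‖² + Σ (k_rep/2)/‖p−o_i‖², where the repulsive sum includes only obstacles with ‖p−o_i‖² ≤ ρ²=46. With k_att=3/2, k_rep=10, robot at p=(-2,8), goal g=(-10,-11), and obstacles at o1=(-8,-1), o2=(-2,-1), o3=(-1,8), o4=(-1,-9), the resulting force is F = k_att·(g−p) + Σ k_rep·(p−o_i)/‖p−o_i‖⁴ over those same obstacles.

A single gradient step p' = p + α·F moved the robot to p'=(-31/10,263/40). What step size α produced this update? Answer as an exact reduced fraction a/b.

F_att = 3/2·(g−p) = 3/2·(-8,-19) = (-12.0000,-28.5000)
o1: d²=117 > ρ²=46 → inactive
o2: d²=81 > ρ²=46 → inactive
o3: d²=1 ≤ ρ²=46; F_rep = 10·(-1,0)/1² = (-10.0000,0.0000)
o4: d²=290 > ρ²=46 → inactive
F = F_att + ΣF_rep = (-22.0000,-28.5000)
Δp = p'−p = (-1.1000,-1.4250); α = Δx/Fx = (-11/10) / (-22) = 1/20
check: Δy/Fy = (-57/40) / (-57/2) = 1/20 ✓

α = 1/20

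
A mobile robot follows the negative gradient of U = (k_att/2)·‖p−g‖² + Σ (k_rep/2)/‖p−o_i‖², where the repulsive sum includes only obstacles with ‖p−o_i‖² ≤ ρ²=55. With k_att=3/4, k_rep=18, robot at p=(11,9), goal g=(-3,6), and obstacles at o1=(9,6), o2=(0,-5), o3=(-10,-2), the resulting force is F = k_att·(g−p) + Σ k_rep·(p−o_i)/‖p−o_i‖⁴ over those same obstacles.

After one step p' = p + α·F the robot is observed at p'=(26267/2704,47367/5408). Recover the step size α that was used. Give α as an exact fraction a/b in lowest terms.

F_att = 3/4·(g−p) = 3/4·(-14,-3) = (-10.5000,-2.2500)
o1: d²=13 ≤ ρ²=55; F_rep = 18·(2,3)/13² = (0.2130,0.3195)
o2: d²=317 > ρ²=55 → inactive
o3: d²=562 > ρ²=55 → inactive
F = F_att + ΣF_rep = (-10.2870,-1.9305)
Δp = p'−p = (-1.2859,-0.2413); α = Δx/Fx = (-3477/2704) / (-3477/338) = 1/8
check: Δy/Fy = (-1305/5408) / (-1305/676) = 1/8 ✓

α = 1/8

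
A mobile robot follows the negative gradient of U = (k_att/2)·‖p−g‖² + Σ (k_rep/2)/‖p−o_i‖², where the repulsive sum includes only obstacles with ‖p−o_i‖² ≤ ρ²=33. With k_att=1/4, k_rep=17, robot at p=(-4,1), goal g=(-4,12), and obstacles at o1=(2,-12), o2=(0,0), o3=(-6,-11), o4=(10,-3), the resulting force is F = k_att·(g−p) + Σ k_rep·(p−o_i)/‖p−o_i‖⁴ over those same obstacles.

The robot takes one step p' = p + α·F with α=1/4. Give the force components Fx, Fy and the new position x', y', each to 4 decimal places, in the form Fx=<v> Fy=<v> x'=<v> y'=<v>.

F_att = 1/4·(g−p) = 1/4·(0,11) = (0.0000,2.7500)
o1: d²=205 > ρ²=33 → inactive
o2: d²=17 ≤ ρ²=33; F_rep = 17·(-4,1)/17² = (-0.2353,0.0588)
o3: d²=148 > ρ²=33 → inactive
o4: d²=212 > ρ²=33 → inactive
F = F_att + ΣF_rep = (-0.2353,2.8088)
p' = p + 1/4·F = (-4.0588,1.7022)

Fx=-0.2353 Fy=2.8088 x'=-4.0588 y'=1.7022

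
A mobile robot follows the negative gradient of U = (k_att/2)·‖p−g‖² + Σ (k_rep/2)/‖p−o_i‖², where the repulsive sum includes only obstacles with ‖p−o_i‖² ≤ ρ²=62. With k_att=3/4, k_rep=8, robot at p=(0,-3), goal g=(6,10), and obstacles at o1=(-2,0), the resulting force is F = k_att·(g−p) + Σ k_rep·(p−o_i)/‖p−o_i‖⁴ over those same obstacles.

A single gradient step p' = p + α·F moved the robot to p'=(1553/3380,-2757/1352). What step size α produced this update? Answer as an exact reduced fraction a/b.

F_att = 3/4·(g−p) = 3/4·(6,13) = (4.5000,9.7500)
o1: d²=13 ≤ ρ²=62; F_rep = 8·(2,-3)/13² = (0.0947,-0.1420)
F = F_att + ΣF_rep = (4.5947,9.6080)
Δp = p'−p = (0.4595,0.9608); α = Δx/Fx = (1553/3380) / (1553/338) = 1/10
check: Δy/Fy = (1299/1352) / (6495/676) = 1/10 ✓

α = 1/10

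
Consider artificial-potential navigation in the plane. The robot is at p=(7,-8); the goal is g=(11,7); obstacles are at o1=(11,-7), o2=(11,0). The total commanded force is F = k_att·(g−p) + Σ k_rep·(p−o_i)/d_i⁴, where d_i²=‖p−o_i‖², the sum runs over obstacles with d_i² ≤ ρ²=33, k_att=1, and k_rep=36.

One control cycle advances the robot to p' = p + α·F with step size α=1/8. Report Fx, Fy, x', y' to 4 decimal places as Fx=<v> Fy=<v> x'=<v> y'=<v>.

F_att = 1·(g−p) = 1·(4,15) = (4.0000,15.0000)
o1: d²=17 ≤ ρ²=33; F_rep = 36·(-4,-1)/17² = (-0.4983,-0.1246)
o2: d²=80 > ρ²=33 → inactive
F = F_att + ΣF_rep = (3.5017,14.8754)
p' = p + 1/8·F = (7.4377,-6.1406)

Fx=3.5017 Fy=14.8754 x'=7.4377 y'=-6.1406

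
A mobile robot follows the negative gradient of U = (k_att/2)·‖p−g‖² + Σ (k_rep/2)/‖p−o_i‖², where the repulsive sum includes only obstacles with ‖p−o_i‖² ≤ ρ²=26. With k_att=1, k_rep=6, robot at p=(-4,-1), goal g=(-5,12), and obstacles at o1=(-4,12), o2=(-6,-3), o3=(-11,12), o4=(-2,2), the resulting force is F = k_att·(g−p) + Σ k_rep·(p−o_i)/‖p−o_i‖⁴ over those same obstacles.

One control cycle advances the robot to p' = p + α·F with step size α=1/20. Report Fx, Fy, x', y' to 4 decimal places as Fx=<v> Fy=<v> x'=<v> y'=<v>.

F_att = 1·(g−p) = 1·(-1,13) = (-1.0000,13.0000)
o1: d²=169 > ρ²=26 → inactive
o2: d²=8 ≤ ρ²=26; F_rep = 6·(2,2)/8² = (0.1875,0.1875)
o3: d²=218 > ρ²=26 → inactive
o4: d²=13 ≤ ρ²=26; F_rep = 6·(-2,-3)/13² = (-0.0710,-0.1065)
F = F_att + ΣF_rep = (-0.8835,13.0810)
p' = p + 1/20·F = (-4.0442,-0.3460)

Fx=-0.8835 Fy=13.0810 x'=-4.0442 y'=-0.3460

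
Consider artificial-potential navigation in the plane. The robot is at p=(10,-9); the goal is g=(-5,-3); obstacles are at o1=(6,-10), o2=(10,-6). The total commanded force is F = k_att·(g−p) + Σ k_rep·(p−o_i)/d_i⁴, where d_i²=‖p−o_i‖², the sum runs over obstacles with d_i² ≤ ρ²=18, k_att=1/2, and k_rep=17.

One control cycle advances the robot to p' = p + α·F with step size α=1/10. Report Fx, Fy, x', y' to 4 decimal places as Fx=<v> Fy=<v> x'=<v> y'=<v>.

F_att = 1/2·(g−p) = 1/2·(-15,6) = (-7.5000,3.0000)
o1: d²=17 ≤ ρ²=18; F_rep = 17·(4,1)/17² = (0.2353,0.0588)
o2: d²=9 ≤ ρ²=18; F_rep = 17·(0,-3)/9² = (0.0000,-0.6296)
F = F_att + ΣF_rep = (-7.2647,2.4292)
p' = p + 1/10·F = (9.2735,-8.7571)

Fx=-7.2647 Fy=2.4292 x'=9.2735 y'=-8.7571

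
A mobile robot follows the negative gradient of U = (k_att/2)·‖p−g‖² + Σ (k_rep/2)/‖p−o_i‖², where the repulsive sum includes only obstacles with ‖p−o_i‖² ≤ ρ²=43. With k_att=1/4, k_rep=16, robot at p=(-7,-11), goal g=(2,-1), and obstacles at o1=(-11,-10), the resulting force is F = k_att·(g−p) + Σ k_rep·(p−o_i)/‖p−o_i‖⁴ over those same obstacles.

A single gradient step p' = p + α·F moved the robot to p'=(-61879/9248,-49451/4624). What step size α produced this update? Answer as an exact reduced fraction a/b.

F_att = 1/4·(g−p) = 1/4·(9,10) = (2.2500,2.5000)
o1: d²=17 ≤ ρ²=43; F_rep = 16·(4,-1)/17² = (0.2215,-0.0554)
F = F_att + ΣF_rep = (2.4715,2.4446)
Δp = p'−p = (0.3089,0.3056); α = Δx/Fx = (2857/9248) / (2857/1156) = 1/8
check: Δy/Fy = (1413/4624) / (1413/578) = 1/8 ✓

α = 1/8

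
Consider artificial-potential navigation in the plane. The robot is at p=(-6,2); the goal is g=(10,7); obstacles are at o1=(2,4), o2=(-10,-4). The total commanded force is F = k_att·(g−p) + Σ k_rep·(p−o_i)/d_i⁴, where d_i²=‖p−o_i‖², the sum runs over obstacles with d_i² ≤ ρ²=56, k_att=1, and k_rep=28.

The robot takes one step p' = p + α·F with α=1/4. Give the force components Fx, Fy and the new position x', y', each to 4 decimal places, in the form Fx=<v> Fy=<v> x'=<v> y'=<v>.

Fx=16.0414 Fy=5.0621 x'=-1.9896 y'=3.2655

F_att = 1·(g−p) = 1·(16,5) = (16.0000,5.0000)
o1: d²=68 > ρ²=56 → inactive
o2: d²=52 ≤ ρ²=56; F_rep = 28·(4,6)/52² = (0.0414,0.0621)
F = F_att + ΣF_rep = (16.0414,5.0621)
p' = p + 1/4·F = (-1.9896,3.2655)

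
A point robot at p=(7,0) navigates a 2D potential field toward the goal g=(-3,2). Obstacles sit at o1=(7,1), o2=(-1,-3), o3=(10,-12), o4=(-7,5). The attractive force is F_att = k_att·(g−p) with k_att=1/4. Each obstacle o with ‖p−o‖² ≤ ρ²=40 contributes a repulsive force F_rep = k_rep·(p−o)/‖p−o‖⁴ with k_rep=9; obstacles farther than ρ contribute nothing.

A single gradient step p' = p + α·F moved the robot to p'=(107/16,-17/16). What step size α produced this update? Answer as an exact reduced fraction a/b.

F_att = 1/4·(g−p) = 1/4·(-10,2) = (-2.5000,0.5000)
o1: d²=1 ≤ ρ²=40; F_rep = 9·(0,-1)/1² = (0.0000,-9.0000)
o2: d²=73 > ρ²=40 → inactive
o3: d²=153 > ρ²=40 → inactive
o4: d²=221 > ρ²=40 → inactive
F = F_att + ΣF_rep = (-2.5000,-8.5000)
Δp = p'−p = (-0.3125,-1.0625); α = Δx/Fx = (-5/16) / (-5/2) = 1/8
check: Δy/Fy = (-17/16) / (-17/2) = 1/8 ✓

α = 1/8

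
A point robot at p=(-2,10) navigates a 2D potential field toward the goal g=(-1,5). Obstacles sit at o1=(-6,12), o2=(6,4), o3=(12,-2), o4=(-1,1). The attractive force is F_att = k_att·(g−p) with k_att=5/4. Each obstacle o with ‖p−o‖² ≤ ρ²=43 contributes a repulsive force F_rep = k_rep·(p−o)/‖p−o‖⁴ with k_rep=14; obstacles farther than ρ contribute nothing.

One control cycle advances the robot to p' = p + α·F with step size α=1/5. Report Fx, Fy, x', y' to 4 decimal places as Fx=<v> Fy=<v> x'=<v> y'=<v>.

F_att = 5/4·(g−p) = 5/4·(1,-5) = (1.2500,-6.2500)
o1: d²=20 ≤ ρ²=43; F_rep = 14·(4,-2)/20² = (0.1400,-0.0700)
o2: d²=100 > ρ²=43 → inactive
o3: d²=340 > ρ²=43 → inactive
o4: d²=82 > ρ²=43 → inactive
F = F_att + ΣF_rep = (1.3900,-6.3200)
p' = p + 1/5·F = (-1.7220,8.7360)

Fx=1.3900 Fy=-6.3200 x'=-1.7220 y'=8.7360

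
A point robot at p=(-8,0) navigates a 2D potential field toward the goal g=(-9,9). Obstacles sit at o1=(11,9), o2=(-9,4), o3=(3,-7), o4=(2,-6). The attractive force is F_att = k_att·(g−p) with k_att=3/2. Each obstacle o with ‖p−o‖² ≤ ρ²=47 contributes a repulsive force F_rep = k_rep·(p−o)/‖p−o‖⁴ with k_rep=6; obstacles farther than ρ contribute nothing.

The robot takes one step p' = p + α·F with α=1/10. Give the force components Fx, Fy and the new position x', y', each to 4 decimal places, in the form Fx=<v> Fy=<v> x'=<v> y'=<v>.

Fx=-1.4792 Fy=13.4170 x'=-8.1479 y'=1.3417

F_att = 3/2·(g−p) = 3/2·(-1,9) = (-1.5000,13.5000)
o1: d²=442 > ρ²=47 → inactive
o2: d²=17 ≤ ρ²=47; F_rep = 6·(1,-4)/17² = (0.0208,-0.0830)
o3: d²=170 > ρ²=47 → inactive
o4: d²=136 > ρ²=47 → inactive
F = F_att + ΣF_rep = (-1.4792,13.4170)
p' = p + 1/10·F = (-8.1479,1.3417)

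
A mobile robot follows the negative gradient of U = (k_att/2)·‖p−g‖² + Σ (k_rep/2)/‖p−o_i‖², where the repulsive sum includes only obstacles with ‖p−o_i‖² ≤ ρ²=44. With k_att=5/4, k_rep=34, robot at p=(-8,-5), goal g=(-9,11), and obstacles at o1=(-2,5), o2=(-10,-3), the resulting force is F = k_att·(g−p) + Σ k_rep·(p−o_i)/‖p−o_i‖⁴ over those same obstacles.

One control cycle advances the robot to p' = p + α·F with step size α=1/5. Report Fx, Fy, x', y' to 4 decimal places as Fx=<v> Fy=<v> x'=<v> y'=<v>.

Fx=-0.1875 Fy=18.9375 x'=-8.0375 y'=-1.2125

F_att = 5/4·(g−p) = 5/4·(-1,16) = (-1.2500,20.0000)
o1: d²=136 > ρ²=44 → inactive
o2: d²=8 ≤ ρ²=44; F_rep = 34·(2,-2)/8² = (1.0625,-1.0625)
F = F_att + ΣF_rep = (-0.1875,18.9375)
p' = p + 1/5·F = (-8.0375,-1.2125)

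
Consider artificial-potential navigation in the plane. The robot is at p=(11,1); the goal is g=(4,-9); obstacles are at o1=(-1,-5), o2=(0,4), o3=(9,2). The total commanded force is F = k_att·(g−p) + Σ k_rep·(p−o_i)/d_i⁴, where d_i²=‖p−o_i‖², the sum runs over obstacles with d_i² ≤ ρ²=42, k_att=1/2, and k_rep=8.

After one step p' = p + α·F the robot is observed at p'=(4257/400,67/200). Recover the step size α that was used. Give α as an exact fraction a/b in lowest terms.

F_att = 1/2·(g−p) = 1/2·(-7,-10) = (-3.5000,-5.0000)
o1: d²=180 > ρ²=42 → inactive
o2: d²=130 > ρ²=42 → inactive
o3: d²=5 ≤ ρ²=42; F_rep = 8·(2,-1)/5² = (0.6400,-0.3200)
F = F_att + ΣF_rep = (-2.8600,-5.3200)
Δp = p'−p = (-0.3575,-0.6650); α = Δx/Fx = (-143/400) / (-143/50) = 1/8
check: Δy/Fy = (-133/200) / (-133/25) = 1/8 ✓

α = 1/8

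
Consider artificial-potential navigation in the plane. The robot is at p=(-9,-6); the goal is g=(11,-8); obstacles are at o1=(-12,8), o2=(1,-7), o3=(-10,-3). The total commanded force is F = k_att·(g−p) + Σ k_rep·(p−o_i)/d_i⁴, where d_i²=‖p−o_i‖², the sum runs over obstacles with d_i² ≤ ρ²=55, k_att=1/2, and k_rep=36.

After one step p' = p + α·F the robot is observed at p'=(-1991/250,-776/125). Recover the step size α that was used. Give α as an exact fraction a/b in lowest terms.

F_att = 1/2·(g−p) = 1/2·(20,-2) = (10.0000,-1.0000)
o1: d²=205 > ρ²=55 → inactive
o2: d²=101 > ρ²=55 → inactive
o3: d²=10 ≤ ρ²=55; F_rep = 36·(1,-3)/10² = (0.3600,-1.0800)
F = F_att + ΣF_rep = (10.3600,-2.0800)
Δp = p'−p = (1.0360,-0.2080); α = Δx/Fx = (259/250) / (259/25) = 1/10
check: Δy/Fy = (-26/125) / (-52/25) = 1/10 ✓

α = 1/10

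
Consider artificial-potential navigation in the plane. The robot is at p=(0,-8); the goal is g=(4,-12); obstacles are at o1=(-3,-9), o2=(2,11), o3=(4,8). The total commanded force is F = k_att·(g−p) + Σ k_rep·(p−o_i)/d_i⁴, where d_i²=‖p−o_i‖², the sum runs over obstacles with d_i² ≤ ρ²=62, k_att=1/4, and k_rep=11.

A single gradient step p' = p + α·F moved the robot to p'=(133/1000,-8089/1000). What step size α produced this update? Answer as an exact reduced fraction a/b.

α = 1/10

F_att = 1/4·(g−p) = 1/4·(4,-4) = (1.0000,-1.0000)
o1: d²=10 ≤ ρ²=62; F_rep = 11·(3,1)/10² = (0.3300,0.1100)
o2: d²=365 > ρ²=62 → inactive
o3: d²=272 > ρ²=62 → inactive
F = F_att + ΣF_rep = (1.3300,-0.8900)
Δp = p'−p = (0.1330,-0.0890); α = Δx/Fx = (133/1000) / (133/100) = 1/10
check: Δy/Fy = (-89/1000) / (-89/100) = 1/10 ✓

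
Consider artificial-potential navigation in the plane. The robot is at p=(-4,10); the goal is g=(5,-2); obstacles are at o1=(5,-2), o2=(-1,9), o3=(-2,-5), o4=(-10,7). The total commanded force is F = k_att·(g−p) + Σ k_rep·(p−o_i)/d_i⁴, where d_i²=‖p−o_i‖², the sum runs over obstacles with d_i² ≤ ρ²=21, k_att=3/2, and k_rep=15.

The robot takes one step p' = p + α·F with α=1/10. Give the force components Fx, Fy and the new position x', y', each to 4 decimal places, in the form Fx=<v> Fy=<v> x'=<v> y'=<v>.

F_att = 3/2·(g−p) = 3/2·(9,-12) = (13.5000,-18.0000)
o1: d²=225 > ρ²=21 → inactive
o2: d²=10 ≤ ρ²=21; F_rep = 15·(-3,1)/10² = (-0.4500,0.1500)
o3: d²=229 > ρ²=21 → inactive
o4: d²=45 > ρ²=21 → inactive
F = F_att + ΣF_rep = (13.0500,-17.8500)
p' = p + 1/10·F = (-2.6950,8.2150)

Fx=13.0500 Fy=-17.8500 x'=-2.6950 y'=8.2150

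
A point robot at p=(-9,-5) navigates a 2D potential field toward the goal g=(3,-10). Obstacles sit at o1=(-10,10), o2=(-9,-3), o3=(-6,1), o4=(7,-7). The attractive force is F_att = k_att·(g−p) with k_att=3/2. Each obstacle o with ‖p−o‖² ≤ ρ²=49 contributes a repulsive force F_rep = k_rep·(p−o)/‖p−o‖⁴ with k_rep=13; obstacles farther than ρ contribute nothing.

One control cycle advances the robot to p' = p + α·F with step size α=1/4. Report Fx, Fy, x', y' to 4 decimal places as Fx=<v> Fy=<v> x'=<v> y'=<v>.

F_att = 3/2·(g−p) = 3/2·(12,-5) = (18.0000,-7.5000)
o1: d²=226 > ρ²=49 → inactive
o2: d²=4 ≤ ρ²=49; F_rep = 13·(0,-2)/4² = (0.0000,-1.6250)
o3: d²=45 ≤ ρ²=49; F_rep = 13·(-3,-6)/45² = (-0.0193,-0.0385)
o4: d²=260 > ρ²=49 → inactive
F = F_att + ΣF_rep = (17.9807,-9.1635)
p' = p + 1/4·F = (-4.5048,-7.2909)

Fx=17.9807 Fy=-9.1635 x'=-4.5048 y'=-7.2909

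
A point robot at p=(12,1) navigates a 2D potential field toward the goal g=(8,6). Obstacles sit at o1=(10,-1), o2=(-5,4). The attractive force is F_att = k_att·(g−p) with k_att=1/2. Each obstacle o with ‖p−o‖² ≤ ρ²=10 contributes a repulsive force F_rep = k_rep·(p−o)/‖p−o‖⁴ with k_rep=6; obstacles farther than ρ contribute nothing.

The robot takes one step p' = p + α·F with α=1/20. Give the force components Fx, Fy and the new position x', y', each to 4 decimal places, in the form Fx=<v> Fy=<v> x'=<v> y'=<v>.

F_att = 1/2·(g−p) = 1/2·(-4,5) = (-2.0000,2.5000)
o1: d²=8 ≤ ρ²=10; F_rep = 6·(2,2)/8² = (0.1875,0.1875)
o2: d²=298 > ρ²=10 → inactive
F = F_att + ΣF_rep = (-1.8125,2.6875)
p' = p + 1/20·F = (11.9094,1.1344)

Fx=-1.8125 Fy=2.6875 x'=11.9094 y'=1.1344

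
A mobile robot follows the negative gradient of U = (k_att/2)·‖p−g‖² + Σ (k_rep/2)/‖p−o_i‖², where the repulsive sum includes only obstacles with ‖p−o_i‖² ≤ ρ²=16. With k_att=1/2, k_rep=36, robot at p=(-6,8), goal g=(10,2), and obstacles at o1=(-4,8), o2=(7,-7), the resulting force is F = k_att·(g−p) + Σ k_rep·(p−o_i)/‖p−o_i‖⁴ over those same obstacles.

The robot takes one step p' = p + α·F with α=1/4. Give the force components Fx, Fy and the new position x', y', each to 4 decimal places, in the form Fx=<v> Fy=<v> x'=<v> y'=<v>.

F_att = 1/2·(g−p) = 1/2·(16,-6) = (8.0000,-3.0000)
o1: d²=4 ≤ ρ²=16; F_rep = 36·(-2,0)/4² = (-4.5000,0.0000)
o2: d²=394 > ρ²=16 → inactive
F = F_att + ΣF_rep = (3.5000,-3.0000)
p' = p + 1/4·F = (-5.1250,7.2500)

Fx=3.5000 Fy=-3.0000 x'=-5.1250 y'=7.2500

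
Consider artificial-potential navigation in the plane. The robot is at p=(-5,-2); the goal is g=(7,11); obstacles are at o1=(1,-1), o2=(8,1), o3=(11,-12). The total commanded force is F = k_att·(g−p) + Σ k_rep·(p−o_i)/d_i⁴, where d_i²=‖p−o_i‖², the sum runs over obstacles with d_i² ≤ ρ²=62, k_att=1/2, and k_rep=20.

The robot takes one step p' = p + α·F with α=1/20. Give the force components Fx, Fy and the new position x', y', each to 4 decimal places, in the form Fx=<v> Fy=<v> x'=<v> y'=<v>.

F_att = 1/2·(g−p) = 1/2·(12,13) = (6.0000,6.5000)
o1: d²=37 ≤ ρ²=62; F_rep = 20·(-6,-1)/37² = (-0.0877,-0.0146)
o2: d²=178 > ρ²=62 → inactive
o3: d²=356 > ρ²=62 → inactive
F = F_att + ΣF_rep = (5.9123,6.4854)
p' = p + 1/20·F = (-4.7044,-1.6757)

Fx=5.9123 Fy=6.4854 x'=-4.7044 y'=-1.6757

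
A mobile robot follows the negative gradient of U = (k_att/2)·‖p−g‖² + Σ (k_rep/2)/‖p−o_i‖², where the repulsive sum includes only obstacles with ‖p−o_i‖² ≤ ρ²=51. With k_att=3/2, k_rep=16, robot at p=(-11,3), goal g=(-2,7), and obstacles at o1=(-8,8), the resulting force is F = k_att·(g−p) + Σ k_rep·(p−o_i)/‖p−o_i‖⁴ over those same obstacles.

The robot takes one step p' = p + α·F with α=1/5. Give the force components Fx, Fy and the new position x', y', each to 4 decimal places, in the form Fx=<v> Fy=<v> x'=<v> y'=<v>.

Fx=13.4585 Fy=5.9308 x'=-8.3083 y'=4.1862

F_att = 3/2·(g−p) = 3/2·(9,4) = (13.5000,6.0000)
o1: d²=34 ≤ ρ²=51; F_rep = 16·(-3,-5)/34² = (-0.0415,-0.0692)
F = F_att + ΣF_rep = (13.4585,5.9308)
p' = p + 1/5·F = (-8.3083,4.1862)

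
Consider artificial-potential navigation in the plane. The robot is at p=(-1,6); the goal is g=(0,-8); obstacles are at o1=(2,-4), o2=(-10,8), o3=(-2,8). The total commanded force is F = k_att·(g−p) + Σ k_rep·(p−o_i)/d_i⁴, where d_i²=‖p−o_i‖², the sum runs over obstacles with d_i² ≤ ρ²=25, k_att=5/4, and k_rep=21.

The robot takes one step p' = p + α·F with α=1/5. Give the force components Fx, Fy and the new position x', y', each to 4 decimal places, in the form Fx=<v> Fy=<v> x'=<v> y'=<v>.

F_att = 5/4·(g−p) = 5/4·(1,-14) = (1.2500,-17.5000)
o1: d²=109 > ρ²=25 → inactive
o2: d²=85 > ρ²=25 → inactive
o3: d²=5 ≤ ρ²=25; F_rep = 21·(1,-2)/5² = (0.8400,-1.6800)
F = F_att + ΣF_rep = (2.0900,-19.1800)
p' = p + 1/5·F = (-0.5820,2.1640)

Fx=2.0900 Fy=-19.1800 x'=-0.5820 y'=2.1640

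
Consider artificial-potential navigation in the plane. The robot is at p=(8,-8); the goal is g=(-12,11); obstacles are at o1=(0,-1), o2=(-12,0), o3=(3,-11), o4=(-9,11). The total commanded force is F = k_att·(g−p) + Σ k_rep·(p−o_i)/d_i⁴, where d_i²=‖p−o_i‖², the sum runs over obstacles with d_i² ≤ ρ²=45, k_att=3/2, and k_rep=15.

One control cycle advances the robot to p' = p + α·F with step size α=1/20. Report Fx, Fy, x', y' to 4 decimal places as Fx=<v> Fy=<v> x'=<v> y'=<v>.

Fx=-29.9351 Fy=28.5389 x'=6.5032 y'=-6.5731

F_att = 3/2·(g−p) = 3/2·(-20,19) = (-30.0000,28.5000)
o1: d²=113 > ρ²=45 → inactive
o2: d²=464 > ρ²=45 → inactive
o3: d²=34 ≤ ρ²=45; F_rep = 15·(5,3)/34² = (0.0649,0.0389)
o4: d²=650 > ρ²=45 → inactive
F = F_att + ΣF_rep = (-29.9351,28.5389)
p' = p + 1/20·F = (6.5032,-6.5731)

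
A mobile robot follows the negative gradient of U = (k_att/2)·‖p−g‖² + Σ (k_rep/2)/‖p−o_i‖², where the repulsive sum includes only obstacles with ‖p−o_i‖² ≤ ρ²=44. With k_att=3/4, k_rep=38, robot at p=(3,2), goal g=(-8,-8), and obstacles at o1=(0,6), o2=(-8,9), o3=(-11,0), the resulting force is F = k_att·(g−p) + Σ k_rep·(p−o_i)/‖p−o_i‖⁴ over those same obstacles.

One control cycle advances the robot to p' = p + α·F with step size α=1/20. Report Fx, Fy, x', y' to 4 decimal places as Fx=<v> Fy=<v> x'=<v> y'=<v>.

Fx=-8.0676 Fy=-7.7432 x'=2.5966 y'=1.6128

F_att = 3/4·(g−p) = 3/4·(-11,-10) = (-8.2500,-7.5000)
o1: d²=25 ≤ ρ²=44; F_rep = 38·(3,-4)/25² = (0.1824,-0.2432)
o2: d²=170 > ρ²=44 → inactive
o3: d²=200 > ρ²=44 → inactive
F = F_att + ΣF_rep = (-8.0676,-7.7432)
p' = p + 1/20·F = (2.5966,1.6128)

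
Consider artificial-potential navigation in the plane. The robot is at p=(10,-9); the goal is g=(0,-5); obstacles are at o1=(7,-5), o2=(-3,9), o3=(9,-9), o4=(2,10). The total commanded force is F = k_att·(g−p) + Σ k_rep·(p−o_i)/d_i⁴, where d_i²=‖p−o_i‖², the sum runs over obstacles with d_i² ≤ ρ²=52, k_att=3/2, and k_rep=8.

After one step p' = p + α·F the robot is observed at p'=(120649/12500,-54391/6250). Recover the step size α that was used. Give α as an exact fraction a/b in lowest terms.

F_att = 3/2·(g−p) = 3/2·(-10,4) = (-15.0000,6.0000)
o1: d²=25 ≤ ρ²=52; F_rep = 8·(3,-4)/25² = (0.0384,-0.0512)
o2: d²=493 > ρ²=52 → inactive
o3: d²=1 ≤ ρ²=52; F_rep = 8·(1,0)/1² = (8.0000,0.0000)
o4: d²=425 > ρ²=52 → inactive
F = F_att + ΣF_rep = (-6.9616,5.9488)
Δp = p'−p = (-0.3481,0.2974); α = Δx/Fx = (-4351/12500) / (-4351/625) = 1/20
check: Δy/Fy = (1859/6250) / (3718/625) = 1/20 ✓

α = 1/20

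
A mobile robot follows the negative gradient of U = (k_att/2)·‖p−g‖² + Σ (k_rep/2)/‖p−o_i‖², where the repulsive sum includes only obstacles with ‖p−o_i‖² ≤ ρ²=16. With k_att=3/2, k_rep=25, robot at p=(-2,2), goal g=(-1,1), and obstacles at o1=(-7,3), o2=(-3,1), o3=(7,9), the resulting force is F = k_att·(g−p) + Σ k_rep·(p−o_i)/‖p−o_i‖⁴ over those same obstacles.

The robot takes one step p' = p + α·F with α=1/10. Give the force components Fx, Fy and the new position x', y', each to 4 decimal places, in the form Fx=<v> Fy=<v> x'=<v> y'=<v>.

Fx=7.7500 Fy=4.7500 x'=-1.2250 y'=2.4750

F_att = 3/2·(g−p) = 3/2·(1,-1) = (1.5000,-1.5000)
o1: d²=26 > ρ²=16 → inactive
o2: d²=2 ≤ ρ²=16; F_rep = 25·(1,1)/2² = (6.2500,6.2500)
o3: d²=130 > ρ²=16 → inactive
F = F_att + ΣF_rep = (7.7500,4.7500)
p' = p + 1/10·F = (-1.2250,2.4750)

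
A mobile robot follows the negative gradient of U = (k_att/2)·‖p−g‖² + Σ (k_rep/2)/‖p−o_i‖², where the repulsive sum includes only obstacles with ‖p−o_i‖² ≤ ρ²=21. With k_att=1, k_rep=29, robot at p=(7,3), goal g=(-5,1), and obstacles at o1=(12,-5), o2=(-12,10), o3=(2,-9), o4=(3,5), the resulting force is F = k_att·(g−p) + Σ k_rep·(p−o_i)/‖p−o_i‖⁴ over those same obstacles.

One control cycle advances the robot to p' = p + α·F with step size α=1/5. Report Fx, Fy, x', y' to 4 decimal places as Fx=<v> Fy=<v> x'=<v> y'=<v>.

F_att = 1·(g−p) = 1·(-12,-2) = (-12.0000,-2.0000)
o1: d²=89 > ρ²=21 → inactive
o2: d²=410 > ρ²=21 → inactive
o3: d²=169 > ρ²=21 → inactive
o4: d²=20 ≤ ρ²=21; F_rep = 29·(4,-2)/20² = (0.2900,-0.1450)
F = F_att + ΣF_rep = (-11.7100,-2.1450)
p' = p + 1/5·F = (4.6580,2.5710)

Fx=-11.7100 Fy=-2.1450 x'=4.6580 y'=2.5710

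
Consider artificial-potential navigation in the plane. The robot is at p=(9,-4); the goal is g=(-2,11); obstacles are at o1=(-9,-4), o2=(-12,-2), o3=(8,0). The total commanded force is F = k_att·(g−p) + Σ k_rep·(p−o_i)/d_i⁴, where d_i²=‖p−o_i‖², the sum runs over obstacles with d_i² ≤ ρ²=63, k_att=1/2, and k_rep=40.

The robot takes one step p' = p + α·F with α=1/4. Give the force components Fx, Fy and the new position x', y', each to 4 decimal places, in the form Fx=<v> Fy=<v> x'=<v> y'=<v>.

F_att = 1/2·(g−p) = 1/2·(-11,15) = (-5.5000,7.5000)
o1: d²=324 > ρ²=63 → inactive
o2: d²=445 > ρ²=63 → inactive
o3: d²=17 ≤ ρ²=63; F_rep = 40·(1,-4)/17² = (0.1384,-0.5536)
F = F_att + ΣF_rep = (-5.3616,6.9464)
p' = p + 1/4·F = (7.6596,-2.2634)

Fx=-5.3616 Fy=6.9464 x'=7.6596 y'=-2.2634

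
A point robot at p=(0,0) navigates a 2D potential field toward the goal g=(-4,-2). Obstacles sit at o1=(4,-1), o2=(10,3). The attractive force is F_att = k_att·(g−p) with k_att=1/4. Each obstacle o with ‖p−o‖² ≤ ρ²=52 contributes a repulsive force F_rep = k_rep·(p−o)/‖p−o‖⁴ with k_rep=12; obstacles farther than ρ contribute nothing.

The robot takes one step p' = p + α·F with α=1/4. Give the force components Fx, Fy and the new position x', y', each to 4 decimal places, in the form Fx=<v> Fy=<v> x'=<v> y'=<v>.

Fx=-1.1661 Fy=-0.4585 x'=-0.2915 y'=-0.1146

F_att = 1/4·(g−p) = 1/4·(-4,-2) = (-1.0000,-0.5000)
o1: d²=17 ≤ ρ²=52; F_rep = 12·(-4,1)/17² = (-0.1661,0.0415)
o2: d²=109 > ρ²=52 → inactive
F = F_att + ΣF_rep = (-1.1661,-0.4585)
p' = p + 1/4·F = (-0.2915,-0.1146)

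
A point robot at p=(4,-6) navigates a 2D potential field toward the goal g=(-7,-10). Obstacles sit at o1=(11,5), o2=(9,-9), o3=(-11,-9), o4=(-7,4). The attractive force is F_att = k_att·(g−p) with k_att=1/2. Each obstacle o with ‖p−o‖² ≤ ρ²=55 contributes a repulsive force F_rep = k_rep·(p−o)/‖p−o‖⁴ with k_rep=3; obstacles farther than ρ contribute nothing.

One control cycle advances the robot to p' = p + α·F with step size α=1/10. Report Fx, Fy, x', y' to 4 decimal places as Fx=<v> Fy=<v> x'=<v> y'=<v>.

F_att = 1/2·(g−p) = 1/2·(-11,-4) = (-5.5000,-2.0000)
o1: d²=170 > ρ²=55 → inactive
o2: d²=34 ≤ ρ²=55; F_rep = 3·(-5,3)/34² = (-0.0130,0.0078)
o3: d²=234 > ρ²=55 → inactive
o4: d²=221 > ρ²=55 → inactive
F = F_att + ΣF_rep = (-5.5130,-1.9922)
p' = p + 1/10·F = (3.4487,-6.1992)

Fx=-5.5130 Fy=-1.9922 x'=3.4487 y'=-6.1992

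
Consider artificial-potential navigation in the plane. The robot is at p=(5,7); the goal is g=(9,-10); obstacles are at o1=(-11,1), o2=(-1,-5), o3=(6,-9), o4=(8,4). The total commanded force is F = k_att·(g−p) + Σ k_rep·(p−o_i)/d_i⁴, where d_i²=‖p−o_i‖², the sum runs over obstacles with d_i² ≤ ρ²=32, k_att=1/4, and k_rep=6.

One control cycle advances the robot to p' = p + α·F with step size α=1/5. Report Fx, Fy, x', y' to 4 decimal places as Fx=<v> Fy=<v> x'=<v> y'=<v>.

Fx=0.9444 Fy=-4.1944 x'=5.1889 y'=6.1611

F_att = 1/4·(g−p) = 1/4·(4,-17) = (1.0000,-4.2500)
o1: d²=292 > ρ²=32 → inactive
o2: d²=180 > ρ²=32 → inactive
o3: d²=257 > ρ²=32 → inactive
o4: d²=18 ≤ ρ²=32; F_rep = 6·(-3,3)/18² = (-0.0556,0.0556)
F = F_att + ΣF_rep = (0.9444,-4.1944)
p' = p + 1/5·F = (5.1889,6.1611)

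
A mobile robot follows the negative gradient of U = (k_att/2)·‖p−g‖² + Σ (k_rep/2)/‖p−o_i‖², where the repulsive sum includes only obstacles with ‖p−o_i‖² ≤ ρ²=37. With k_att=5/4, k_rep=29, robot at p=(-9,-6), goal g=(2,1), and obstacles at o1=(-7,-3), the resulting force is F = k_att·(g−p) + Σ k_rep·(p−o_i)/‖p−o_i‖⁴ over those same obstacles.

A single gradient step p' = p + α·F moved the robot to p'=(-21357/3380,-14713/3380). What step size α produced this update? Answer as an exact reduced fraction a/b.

F_att = 5/4·(g−p) = 5/4·(11,7) = (13.7500,8.7500)
o1: d²=13 ≤ ρ²=37; F_rep = 29·(-2,-3)/13² = (-0.3432,-0.5148)
F = F_att + ΣF_rep = (13.4068,8.2352)
Δp = p'−p = (2.6814,1.6470); α = Δx/Fx = (9063/3380) / (9063/676) = 1/5
check: Δy/Fy = (5567/3380) / (5567/676) = 1/5 ✓

α = 1/5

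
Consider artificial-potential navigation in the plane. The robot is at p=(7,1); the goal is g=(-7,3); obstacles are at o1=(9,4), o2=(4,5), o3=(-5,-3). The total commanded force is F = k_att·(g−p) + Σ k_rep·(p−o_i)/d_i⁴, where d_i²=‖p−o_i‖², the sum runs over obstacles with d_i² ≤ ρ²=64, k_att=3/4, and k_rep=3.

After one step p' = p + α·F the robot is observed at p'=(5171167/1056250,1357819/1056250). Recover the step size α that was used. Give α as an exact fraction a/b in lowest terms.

F_att = 3/4·(g−p) = 3/4·(-14,2) = (-10.5000,1.5000)
o1: d²=13 ≤ ρ²=64; F_rep = 3·(-2,-3)/13² = (-0.0355,-0.0533)
o2: d²=25 ≤ ρ²=64; F_rep = 3·(3,-4)/25² = (0.0144,-0.0192)
o3: d²=160 > ρ²=64 → inactive
F = F_att + ΣF_rep = (-10.5211,1.4275)
Δp = p'−p = (-2.1042,0.2855); α = Δx/Fx = (-2222583/1056250) / (-2222583/211250) = 1/5
check: Δy/Fy = (301569/1056250) / (301569/211250) = 1/5 ✓

α = 1/5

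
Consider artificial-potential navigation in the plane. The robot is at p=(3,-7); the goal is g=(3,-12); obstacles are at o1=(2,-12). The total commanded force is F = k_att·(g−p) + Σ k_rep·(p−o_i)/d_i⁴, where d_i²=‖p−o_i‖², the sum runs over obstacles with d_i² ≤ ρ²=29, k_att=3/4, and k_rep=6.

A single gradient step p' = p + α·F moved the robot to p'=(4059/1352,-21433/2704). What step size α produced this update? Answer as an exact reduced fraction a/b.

α = 1/4

F_att = 3/4·(g−p) = 3/4·(0,-5) = (0.0000,-3.7500)
o1: d²=26 ≤ ρ²=29; F_rep = 6·(1,5)/26² = (0.0089,0.0444)
F = F_att + ΣF_rep = (0.0089,-3.7056)
Δp = p'−p = (0.0022,-0.9264); α = Δx/Fx = (3/1352) / (3/338) = 1/4
check: Δy/Fy = (-2505/2704) / (-2505/676) = 1/4 ✓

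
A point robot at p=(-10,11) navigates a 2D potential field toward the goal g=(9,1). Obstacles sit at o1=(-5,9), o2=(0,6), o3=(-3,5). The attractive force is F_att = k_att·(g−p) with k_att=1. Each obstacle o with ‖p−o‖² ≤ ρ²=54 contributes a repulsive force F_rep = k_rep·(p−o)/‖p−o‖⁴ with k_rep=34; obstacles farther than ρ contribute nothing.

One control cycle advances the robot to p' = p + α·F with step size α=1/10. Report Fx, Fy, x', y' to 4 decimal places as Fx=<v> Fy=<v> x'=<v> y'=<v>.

Fx=18.7979 Fy=-9.9191 x'=-8.1202 y'=10.0081

F_att = 1·(g−p) = 1·(19,-10) = (19.0000,-10.0000)
o1: d²=29 ≤ ρ²=54; F_rep = 34·(-5,2)/29² = (-0.2021,0.0809)
o2: d²=125 > ρ²=54 → inactive
o3: d²=85 > ρ²=54 → inactive
F = F_att + ΣF_rep = (18.7979,-9.9191)
p' = p + 1/10·F = (-8.1202,10.0081)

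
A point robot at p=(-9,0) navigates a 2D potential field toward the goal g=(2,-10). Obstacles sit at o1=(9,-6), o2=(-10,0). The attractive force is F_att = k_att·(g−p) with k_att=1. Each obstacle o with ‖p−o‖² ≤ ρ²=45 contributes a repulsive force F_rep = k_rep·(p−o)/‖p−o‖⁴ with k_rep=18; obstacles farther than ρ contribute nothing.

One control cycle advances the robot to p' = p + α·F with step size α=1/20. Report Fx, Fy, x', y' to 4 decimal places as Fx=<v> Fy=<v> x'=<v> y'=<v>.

Fx=29.0000 Fy=-10.0000 x'=-7.5500 y'=-0.5000

F_att = 1·(g−p) = 1·(11,-10) = (11.0000,-10.0000)
o1: d²=360 > ρ²=45 → inactive
o2: d²=1 ≤ ρ²=45; F_rep = 18·(1,0)/1² = (18.0000,0.0000)
F = F_att + ΣF_rep = (29.0000,-10.0000)
p' = p + 1/20·F = (-7.5500,-0.5000)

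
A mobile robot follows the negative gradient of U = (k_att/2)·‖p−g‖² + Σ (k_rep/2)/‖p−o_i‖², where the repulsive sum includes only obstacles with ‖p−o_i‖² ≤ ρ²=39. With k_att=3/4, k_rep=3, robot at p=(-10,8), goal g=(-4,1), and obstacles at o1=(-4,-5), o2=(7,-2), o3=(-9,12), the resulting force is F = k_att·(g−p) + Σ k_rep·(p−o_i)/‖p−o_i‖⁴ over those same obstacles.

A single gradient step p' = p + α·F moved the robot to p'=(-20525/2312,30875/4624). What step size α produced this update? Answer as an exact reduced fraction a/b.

α = 1/4

F_att = 3/4·(g−p) = 3/4·(6,-7) = (4.5000,-5.2500)
o1: d²=205 > ρ²=39 → inactive
o2: d²=389 > ρ²=39 → inactive
o3: d²=17 ≤ ρ²=39; F_rep = 3·(-1,-4)/17² = (-0.0104,-0.0415)
F = F_att + ΣF_rep = (4.4896,-5.2915)
Δp = p'−p = (1.1224,-1.3229); α = Δx/Fx = (2595/2312) / (2595/578) = 1/4
check: Δy/Fy = (-6117/4624) / (-6117/1156) = 1/4 ✓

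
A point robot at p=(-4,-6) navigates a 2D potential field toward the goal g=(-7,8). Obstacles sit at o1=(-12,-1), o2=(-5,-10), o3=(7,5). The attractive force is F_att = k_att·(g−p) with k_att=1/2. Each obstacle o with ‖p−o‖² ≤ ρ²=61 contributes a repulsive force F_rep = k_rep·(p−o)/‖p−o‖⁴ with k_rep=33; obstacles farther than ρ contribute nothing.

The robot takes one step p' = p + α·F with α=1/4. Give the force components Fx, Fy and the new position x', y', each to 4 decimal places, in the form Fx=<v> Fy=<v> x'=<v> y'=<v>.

F_att = 1/2·(g−p) = 1/2·(-3,14) = (-1.5000,7.0000)
o1: d²=89 > ρ²=61 → inactive
o2: d²=17 ≤ ρ²=61; F_rep = 33·(1,4)/17² = (0.1142,0.4567)
o3: d²=242 > ρ²=61 → inactive
F = F_att + ΣF_rep = (-1.3858,7.4567)
p' = p + 1/4·F = (-4.3465,-4.1358)

Fx=-1.3858 Fy=7.4567 x'=-4.3465 y'=-4.1358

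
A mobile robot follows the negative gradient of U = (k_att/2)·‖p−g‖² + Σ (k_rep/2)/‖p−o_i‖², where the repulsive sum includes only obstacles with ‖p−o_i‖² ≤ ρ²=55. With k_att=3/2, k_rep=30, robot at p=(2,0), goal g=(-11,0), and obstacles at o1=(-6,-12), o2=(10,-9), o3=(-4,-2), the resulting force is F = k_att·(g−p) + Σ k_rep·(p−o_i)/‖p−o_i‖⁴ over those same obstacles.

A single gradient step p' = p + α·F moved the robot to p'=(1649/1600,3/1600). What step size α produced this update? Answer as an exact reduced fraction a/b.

α = 1/20

F_att = 3/2·(g−p) = 3/2·(-13,0) = (-19.5000,0.0000)
o1: d²=208 > ρ²=55 → inactive
o2: d²=145 > ρ²=55 → inactive
o3: d²=40 ≤ ρ²=55; F_rep = 30·(6,2)/40² = (0.1125,0.0375)
F = F_att + ΣF_rep = (-19.3875,0.0375)
Δp = p'−p = (-0.9694,0.0019); α = Δx/Fx = (-1551/1600) / (-1551/80) = 1/20
check: Δy/Fy = (3/1600) / (3/80) = 1/20 ✓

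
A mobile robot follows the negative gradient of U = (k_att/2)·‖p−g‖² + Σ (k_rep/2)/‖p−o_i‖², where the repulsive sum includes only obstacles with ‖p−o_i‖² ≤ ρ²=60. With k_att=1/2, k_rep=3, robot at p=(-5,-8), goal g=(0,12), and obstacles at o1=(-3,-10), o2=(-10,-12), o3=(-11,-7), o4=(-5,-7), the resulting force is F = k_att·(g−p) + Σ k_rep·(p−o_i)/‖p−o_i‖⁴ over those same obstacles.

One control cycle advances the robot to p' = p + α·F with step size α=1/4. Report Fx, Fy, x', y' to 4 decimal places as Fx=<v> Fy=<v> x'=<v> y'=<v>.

Fx=2.4283 Fy=7.0987 x'=-4.3929 y'=-6.2253

F_att = 1/2·(g−p) = 1/2·(5,20) = (2.5000,10.0000)
o1: d²=8 ≤ ρ²=60; F_rep = 3·(-2,2)/8² = (-0.0938,0.0938)
o2: d²=41 ≤ ρ²=60; F_rep = 3·(5,4)/41² = (0.0089,0.0071)
o3: d²=37 ≤ ρ²=60; F_rep = 3·(6,-1)/37² = (0.0131,-0.0022)
o4: d²=1 ≤ ρ²=60; F_rep = 3·(0,-1)/1² = (0.0000,-3.0000)
F = F_att + ΣF_rep = (2.4283,7.0987)
p' = p + 1/4·F = (-4.3929,-6.2253)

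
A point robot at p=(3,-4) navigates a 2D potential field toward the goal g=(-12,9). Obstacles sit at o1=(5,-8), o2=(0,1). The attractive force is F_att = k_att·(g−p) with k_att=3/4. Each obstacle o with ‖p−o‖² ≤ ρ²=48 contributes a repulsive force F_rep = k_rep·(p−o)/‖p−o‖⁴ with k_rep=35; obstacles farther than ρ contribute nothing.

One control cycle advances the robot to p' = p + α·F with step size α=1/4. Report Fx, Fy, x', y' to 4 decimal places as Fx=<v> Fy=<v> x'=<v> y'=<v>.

Fx=-11.3342 Fy=9.9486 x'=0.1665 y'=-1.5128

F_att = 3/4·(g−p) = 3/4·(-15,13) = (-11.2500,9.7500)
o1: d²=20 ≤ ρ²=48; F_rep = 35·(-2,4)/20² = (-0.1750,0.3500)
o2: d²=34 ≤ ρ²=48; F_rep = 35·(3,-5)/34² = (0.0908,-0.1514)
F = F_att + ΣF_rep = (-11.3342,9.9486)
p' = p + 1/4·F = (0.1665,-1.5128)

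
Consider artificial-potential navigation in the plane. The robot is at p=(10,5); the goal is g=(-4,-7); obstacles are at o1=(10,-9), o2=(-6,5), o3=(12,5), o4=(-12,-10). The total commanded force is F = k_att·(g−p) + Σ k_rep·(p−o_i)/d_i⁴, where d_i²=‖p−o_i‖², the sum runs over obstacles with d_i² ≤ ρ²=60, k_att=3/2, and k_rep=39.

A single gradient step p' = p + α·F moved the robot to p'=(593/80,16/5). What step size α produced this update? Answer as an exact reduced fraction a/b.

F_att = 3/2·(g−p) = 3/2·(-14,-12) = (-21.0000,-18.0000)
o1: d²=196 > ρ²=60 → inactive
o2: d²=256 > ρ²=60 → inactive
o3: d²=4 ≤ ρ²=60; F_rep = 39·(-2,0)/4² = (-4.8750,0.0000)
o4: d²=709 > ρ²=60 → inactive
F = F_att + ΣF_rep = (-25.8750,-18.0000)
Δp = p'−p = (-2.5875,-1.8000); α = Δx/Fx = (-207/80) / (-207/8) = 1/10
check: Δy/Fy = (-9/5) / (-18) = 1/10 ✓

α = 1/10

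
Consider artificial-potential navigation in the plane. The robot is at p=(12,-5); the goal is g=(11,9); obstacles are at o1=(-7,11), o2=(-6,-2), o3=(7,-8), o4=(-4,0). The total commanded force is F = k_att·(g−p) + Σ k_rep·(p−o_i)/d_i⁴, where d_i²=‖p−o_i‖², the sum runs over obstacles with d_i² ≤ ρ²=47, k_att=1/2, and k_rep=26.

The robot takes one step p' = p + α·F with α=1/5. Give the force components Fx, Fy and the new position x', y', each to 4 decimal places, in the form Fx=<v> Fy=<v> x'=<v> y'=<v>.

Fx=-0.3875 Fy=7.0675 x'=11.9225 y'=-3.5865

F_att = 1/2·(g−p) = 1/2·(-1,14) = (-0.5000,7.0000)
o1: d²=617 > ρ²=47 → inactive
o2: d²=333 > ρ²=47 → inactive
o3: d²=34 ≤ ρ²=47; F_rep = 26·(5,3)/34² = (0.1125,0.0675)
o4: d²=281 > ρ²=47 → inactive
F = F_att + ΣF_rep = (-0.3875,7.0675)
p' = p + 1/5·F = (11.9225,-3.5865)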